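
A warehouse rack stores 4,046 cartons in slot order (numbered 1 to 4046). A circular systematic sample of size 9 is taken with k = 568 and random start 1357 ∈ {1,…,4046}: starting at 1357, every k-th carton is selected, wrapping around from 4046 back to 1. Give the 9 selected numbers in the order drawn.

1357, 1925, 2493, 3061, 3629, 151, 719, 1287, 1855

Selection 1: 1357
Selection 2: 1357 + 568 = 1925
Selection 3: 1925 + 568 = 2493
Selection 4: 2493 + 568 = 3061
Selection 5: 3061 + 568 = 3629
Selection 6: 3629 + 568 = 4197 → 4197 − 4046 = 151
Selection 7: 151 + 568 = 719
Selection 8: 719 + 568 = 1287
Selection 9: 1287 + 568 = 1855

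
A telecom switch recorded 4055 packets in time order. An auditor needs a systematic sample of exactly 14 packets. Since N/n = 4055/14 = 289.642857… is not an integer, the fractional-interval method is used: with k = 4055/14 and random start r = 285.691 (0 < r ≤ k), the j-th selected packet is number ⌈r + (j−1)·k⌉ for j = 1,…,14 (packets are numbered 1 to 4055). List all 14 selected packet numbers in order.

j=1: r + 0k = 285.691 → ⌈·⌉ = 286
j=2: r + 1k = 575.333857… → ⌈·⌉ = 576
j=3: r + 2k = 864.976714… → ⌈·⌉ = 865
j=4: r + 3k = 1154.619571… → ⌈·⌉ = 1155
j=5: r + 4k = 1444.262428… → ⌈·⌉ = 1445
j=6: r + 5k = 1733.905285… → ⌈·⌉ = 1734
j=7: r + 6k = 2023.548142… → ⌈·⌉ = 2024
j=8: r + 7k = 2313.191 → ⌈·⌉ = 2314
j=9: r + 8k = 2602.833857… → ⌈·⌉ = 2603
j=10: r + 9k = 2892.476714… → ⌈·⌉ = 2893
j=11: r + 10k = 3182.119571… → ⌈·⌉ = 3183
j=12: r + 11k = 3471.762428… → ⌈·⌉ = 3472
j=13: r + 12k = 3761.405285… → ⌈·⌉ = 3762
j=14: r + 13k = 4051.048142… → ⌈·⌉ = 4052

286, 576, 865, 1155, 1445, 1734, 2024, 2314, 2603, 2893, 3183, 3472, 3762, 4052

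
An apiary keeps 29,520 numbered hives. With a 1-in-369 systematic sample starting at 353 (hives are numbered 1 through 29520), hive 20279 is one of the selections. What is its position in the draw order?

55

k = 369
position = (20279 − 353)/369 + 1 = 19926/369 + 1 = 54 + 1 = 55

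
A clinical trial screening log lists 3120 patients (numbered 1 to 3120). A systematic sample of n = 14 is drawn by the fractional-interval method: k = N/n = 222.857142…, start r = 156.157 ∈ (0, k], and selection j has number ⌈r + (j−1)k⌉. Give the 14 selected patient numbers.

157, 380, 602, 825, 1048, 1271, 1494, 1717, 1940, 2162, 2385, 2608, 2831, 3054

j=1: r + 0k = 156.157 → ⌈·⌉ = 157
j=2: r + 1k = 379.014142… → ⌈·⌉ = 380
j=3: r + 2k = 601.871285… → ⌈·⌉ = 602
j=4: r + 3k = 824.728428… → ⌈·⌉ = 825
j=5: r + 4k = 1047.585571… → ⌈·⌉ = 1048
j=6: r + 5k = 1270.442714… → ⌈·⌉ = 1271
j=7: r + 6k = 1493.299857… → ⌈·⌉ = 1494
j=8: r + 7k = 1716.157 → ⌈·⌉ = 1717
j=9: r + 8k = 1939.014142… → ⌈·⌉ = 1940
j=10: r + 9k = 2161.871285… → ⌈·⌉ = 2162
j=11: r + 10k = 2384.728428… → ⌈·⌉ = 2385
j=12: r + 11k = 2607.585571… → ⌈·⌉ = 2608
j=13: r + 12k = 2830.442714… → ⌈·⌉ = 2831
j=14: r + 13k = 3053.299857… → ⌈·⌉ = 3054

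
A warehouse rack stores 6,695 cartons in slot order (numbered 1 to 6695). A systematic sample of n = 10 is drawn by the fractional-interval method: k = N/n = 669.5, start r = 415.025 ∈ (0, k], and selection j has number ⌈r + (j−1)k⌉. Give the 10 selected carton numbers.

416, 1085, 1755, 2424, 3094, 3763, 4433, 5102, 5772, 6441

j=1: r + 0k = 415.025 → ⌈·⌉ = 416
j=2: r + 1k = 1084.525 → ⌈·⌉ = 1085
j=3: r + 2k = 1754.025 → ⌈·⌉ = 1755
j=4: r + 3k = 2423.525 → ⌈·⌉ = 2424
j=5: r + 4k = 3093.025 → ⌈·⌉ = 3094
j=6: r + 5k = 3762.525 → ⌈·⌉ = 3763
j=7: r + 6k = 4432.025 → ⌈·⌉ = 4433
j=8: r + 7k = 5101.525 → ⌈·⌉ = 5102
j=9: r + 8k = 5771.025 → ⌈·⌉ = 5772
j=10: r + 9k = 6440.525 → ⌈·⌉ = 6441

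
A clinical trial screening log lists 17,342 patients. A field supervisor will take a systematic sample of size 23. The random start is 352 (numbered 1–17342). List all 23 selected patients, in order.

k = N/n = 17342/23 = 754
patient 1: 352
patient 2: 352 + 754 = 1106
patient 3: 1106 + 754 = 1860
patient 4: 1860 + 754 = 2614
patient 5: 2614 + 754 = 3368
patient 6: 3368 + 754 = 4122
patient 7: 4122 + 754 = 4876
patient 8: 4876 + 754 = 5630
patient 9: 5630 + 754 = 6384
patient 10: 6384 + 754 = 7138
patient 11: 7138 + 754 = 7892
patient 12: 7892 + 754 = 8646
patient 13: 8646 + 754 = 9400
patient 14: 9400 + 754 = 10154
patient 15: 10154 + 754 = 10908
patient 16: 10908 + 754 = 11662
patient 17: 11662 + 754 = 12416
patient 18: 12416 + 754 = 13170
patient 19: 13170 + 754 = 13924
patient 20: 13924 + 754 = 14678
patient 21: 14678 + 754 = 15432
patient 22: 15432 + 754 = 16186
patient 23: 16186 + 754 = 16940

352, 1106, 1860, 2614, 3368, 4122, 4876, 5630, 6384, 7138, 7892, 8646, 9400, 10154, 10908, 11662, 12416, 13170, 13924, 14678, 15432, 16186, 16940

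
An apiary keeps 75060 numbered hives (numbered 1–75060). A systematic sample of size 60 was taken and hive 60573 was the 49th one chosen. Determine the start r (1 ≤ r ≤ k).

k = 75060/60 = 1251
r = 60573 − (49−1)×1251 = 60573 − 60048 = 525

525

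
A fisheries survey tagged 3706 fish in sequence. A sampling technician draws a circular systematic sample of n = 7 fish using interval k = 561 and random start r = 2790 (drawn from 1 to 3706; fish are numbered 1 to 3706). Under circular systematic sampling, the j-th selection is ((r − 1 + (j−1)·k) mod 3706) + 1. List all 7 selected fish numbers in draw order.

2790, 3351, 206, 767, 1328, 1889, 2450

Selection 1: 2790
Selection 2: 2790 + 561 = 3351
Selection 3: 3351 + 561 = 3912 → 3912 − 3706 = 206
Selection 4: 206 + 561 = 767
Selection 5: 767 + 561 = 1328
Selection 6: 1328 + 561 = 1889
Selection 7: 1889 + 561 = 2450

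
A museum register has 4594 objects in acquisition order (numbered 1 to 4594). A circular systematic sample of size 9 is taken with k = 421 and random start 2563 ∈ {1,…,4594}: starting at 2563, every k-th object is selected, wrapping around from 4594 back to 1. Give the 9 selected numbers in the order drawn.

2563, 2984, 3405, 3826, 4247, 74, 495, 916, 1337

Selection 1: 2563
Selection 2: 2563 + 421 = 2984
Selection 3: 2984 + 421 = 3405
Selection 4: 3405 + 421 = 3826
Selection 5: 3826 + 421 = 4247
Selection 6: 4247 + 421 = 4668 → 4668 − 4594 = 74
Selection 7: 74 + 421 = 495
Selection 8: 495 + 421 = 916
Selection 9: 916 + 421 = 1337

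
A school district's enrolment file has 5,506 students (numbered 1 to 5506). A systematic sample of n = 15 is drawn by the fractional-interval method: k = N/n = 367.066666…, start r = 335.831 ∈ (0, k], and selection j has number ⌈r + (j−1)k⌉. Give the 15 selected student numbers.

j=1: r + 0k = 335.831 → ⌈·⌉ = 336
j=2: r + 1k = 702.897666… → ⌈·⌉ = 703
j=3: r + 2k = 1069.964333… → ⌈·⌉ = 1070
j=4: r + 3k = 1437.031 → ⌈·⌉ = 1438
j=5: r + 4k = 1804.097666… → ⌈·⌉ = 1805
j=6: r + 5k = 2171.164333… → ⌈·⌉ = 2172
j=7: r + 6k = 2538.231 → ⌈·⌉ = 2539
j=8: r + 7k = 2905.297666… → ⌈·⌉ = 2906
j=9: r + 8k = 3272.364333… → ⌈·⌉ = 3273
j=10: r + 9k = 3639.431 → ⌈·⌉ = 3640
j=11: r + 10k = 4006.497666… → ⌈·⌉ = 4007
j=12: r + 11k = 4373.564333… → ⌈·⌉ = 4374
j=13: r + 12k = 4740.631 → ⌈·⌉ = 4741
j=14: r + 13k = 5107.697666… → ⌈·⌉ = 5108
j=15: r + 14k = 5474.764333… → ⌈·⌉ = 5475

336, 703, 1070, 1438, 1805, 2172, 2539, 2906, 3273, 3640, 4007, 4374, 4741, 5108, 5475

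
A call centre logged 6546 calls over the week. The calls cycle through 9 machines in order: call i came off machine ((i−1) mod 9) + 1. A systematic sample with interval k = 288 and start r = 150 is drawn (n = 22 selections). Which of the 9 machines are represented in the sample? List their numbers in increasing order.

6

Consecutive selections differ by k = 288, so their machine numbers differ by 288 mod 9 = 0.
gcd(288, 9) = 9, so the sample visits 9/9 = 1 distinct residues mod 9.
Start 150 is machine 6; the machines hit are 6.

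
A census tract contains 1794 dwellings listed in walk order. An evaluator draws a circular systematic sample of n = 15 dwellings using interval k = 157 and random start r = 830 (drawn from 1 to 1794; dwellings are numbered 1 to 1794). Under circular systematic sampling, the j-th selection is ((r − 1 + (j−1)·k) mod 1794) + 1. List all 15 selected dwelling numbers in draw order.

Selection 1: 830
Selection 2: 830 + 157 = 987
Selection 3: 987 + 157 = 1144
Selection 4: 1144 + 157 = 1301
Selection 5: 1301 + 157 = 1458
Selection 6: 1458 + 157 = 1615
Selection 7: 1615 + 157 = 1772
Selection 8: 1772 + 157 = 1929 → 1929 − 1794 = 135
Selection 9: 135 + 157 = 292
Selection 10: 292 + 157 = 449
Selection 11: 449 + 157 = 606
Selection 12: 606 + 157 = 763
Selection 13: 763 + 157 = 920
Selection 14: 920 + 157 = 1077
Selection 15: 1077 + 157 = 1234

830, 987, 1144, 1301, 1458, 1615, 1772, 135, 292, 449, 606, 763, 920, 1077, 1234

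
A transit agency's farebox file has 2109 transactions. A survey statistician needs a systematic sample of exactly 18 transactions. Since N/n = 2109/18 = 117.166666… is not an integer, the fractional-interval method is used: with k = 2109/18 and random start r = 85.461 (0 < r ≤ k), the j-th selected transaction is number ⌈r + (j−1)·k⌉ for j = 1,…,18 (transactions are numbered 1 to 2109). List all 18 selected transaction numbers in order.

j=1: r + 0k = 85.461 → ⌈·⌉ = 86
j=2: r + 1k = 202.627666… → ⌈·⌉ = 203
j=3: r + 2k = 319.794333… → ⌈·⌉ = 320
j=4: r + 3k = 436.961 → ⌈·⌉ = 437
j=5: r + 4k = 554.127666… → ⌈·⌉ = 555
j=6: r + 5k = 671.294333… → ⌈·⌉ = 672
j=7: r + 6k = 788.461 → ⌈·⌉ = 789
j=8: r + 7k = 905.627666… → ⌈·⌉ = 906
j=9: r + 8k = 1022.794333… → ⌈·⌉ = 1023
j=10: r + 9k = 1139.961 → ⌈·⌉ = 1140
j=11: r + 10k = 1257.127666… → ⌈·⌉ = 1258
j=12: r + 11k = 1374.294333… → ⌈·⌉ = 1375
j=13: r + 12k = 1491.461 → ⌈·⌉ = 1492
j=14: r + 13k = 1608.627666… → ⌈·⌉ = 1609
j=15: r + 14k = 1725.794333… → ⌈·⌉ = 1726
j=16: r + 15k = 1842.961 → ⌈·⌉ = 1843
j=17: r + 16k = 1960.127666… → ⌈·⌉ = 1961
j=18: r + 17k = 2077.294333… → ⌈·⌉ = 2078

86, 203, 320, 437, 555, 672, 789, 906, 1023, 1140, 1258, 1375, 1492, 1609, 1726, 1843, 1961, 2078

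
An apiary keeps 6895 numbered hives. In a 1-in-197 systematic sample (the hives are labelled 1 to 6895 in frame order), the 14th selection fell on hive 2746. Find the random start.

k = 197
r = 2746 − (14−1)×197 = 2746 − 2561 = 185

185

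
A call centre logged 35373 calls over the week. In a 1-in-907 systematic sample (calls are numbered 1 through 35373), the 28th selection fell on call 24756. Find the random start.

k = 907
r = 24756 − (28−1)×907 = 24756 − 24489 = 267

267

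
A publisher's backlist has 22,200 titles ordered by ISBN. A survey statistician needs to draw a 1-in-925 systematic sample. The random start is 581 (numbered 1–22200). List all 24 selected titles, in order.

title 1: 581
title 2: 581 + 925 = 1506
title 3: 1506 + 925 = 2431
title 4: 2431 + 925 = 3356
title 5: 3356 + 925 = 4281
title 6: 4281 + 925 = 5206
title 7: 5206 + 925 = 6131
title 8: 6131 + 925 = 7056
title 9: 7056 + 925 = 7981
title 10: 7981 + 925 = 8906
title 11: 8906 + 925 = 9831
title 12: 9831 + 925 = 10756
title 13: 10756 + 925 = 11681
title 14: 11681 + 925 = 12606
title 15: 12606 + 925 = 13531
title 16: 13531 + 925 = 14456
title 17: 14456 + 925 = 15381
title 18: 15381 + 925 = 16306
title 19: 16306 + 925 = 17231
title 20: 17231 + 925 = 18156
title 21: 18156 + 925 = 19081
title 22: 19081 + 925 = 20006
title 23: 20006 + 925 = 20931
title 24: 20931 + 925 = 21856

581, 1506, 2431, 3356, 4281, 5206, 6131, 7056, 7981, 8906, 9831, 10756, 11681, 12606, 13531, 14456, 15381, 16306, 17231, 18156, 19081, 20006, 20931, 21856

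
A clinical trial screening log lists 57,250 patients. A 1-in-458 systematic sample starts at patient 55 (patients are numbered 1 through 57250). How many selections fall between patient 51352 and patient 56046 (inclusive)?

10

k = 458
First selection ≥ 51352: 55 + ⌈(51352−55)/458⌉·458 = 55 + 113×458 = 51809
Last selection ≤ 56046: 55 + ⌊(56046−55)/458⌋·458 = 55 + 122×458 = 55931
Count = 122 − 113 + 1 = 10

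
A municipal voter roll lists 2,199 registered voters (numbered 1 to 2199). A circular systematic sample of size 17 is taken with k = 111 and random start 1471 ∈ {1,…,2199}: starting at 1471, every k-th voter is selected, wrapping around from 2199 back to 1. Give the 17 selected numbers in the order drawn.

1471, 1582, 1693, 1804, 1915, 2026, 2137, 49, 160, 271, 382, 493, 604, 715, 826, 937, 1048

Selection 1: 1471
Selection 2: 1471 + 111 = 1582
Selection 3: 1582 + 111 = 1693
Selection 4: 1693 + 111 = 1804
Selection 5: 1804 + 111 = 1915
Selection 6: 1915 + 111 = 2026
Selection 7: 2026 + 111 = 2137
Selection 8: 2137 + 111 = 2248 → 2248 − 2199 = 49
Selection 9: 49 + 111 = 160
Selection 10: 160 + 111 = 271
Selection 11: 271 + 111 = 382
Selection 12: 382 + 111 = 493
Selection 13: 493 + 111 = 604
Selection 14: 604 + 111 = 715
Selection 15: 715 + 111 = 826
Selection 16: 826 + 111 = 937
Selection 17: 937 + 111 = 1048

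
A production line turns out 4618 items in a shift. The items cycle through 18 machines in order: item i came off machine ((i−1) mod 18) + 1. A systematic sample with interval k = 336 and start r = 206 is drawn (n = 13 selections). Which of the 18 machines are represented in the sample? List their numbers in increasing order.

Consecutive selections differ by k = 336, so their machine numbers differ by 336 mod 18 = 12.
gcd(336, 18) = 6, so the sample visits 18/6 = 3 distinct residues mod 18.
Start 206 is machine 8; the machines hit are 2, 8, 14.

2, 8, 14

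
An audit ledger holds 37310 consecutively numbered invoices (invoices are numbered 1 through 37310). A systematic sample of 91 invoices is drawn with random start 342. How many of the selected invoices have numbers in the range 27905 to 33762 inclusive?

k = 37310/91 = 410
First selection ≥ 27905: 342 + ⌈(27905−342)/410⌉·410 = 342 + 68×410 = 28222
Last selection ≤ 33762: 342 + ⌊(33762−342)/410⌋·410 = 342 + 81×410 = 33552
Count = 81 − 68 + 1 = 14

14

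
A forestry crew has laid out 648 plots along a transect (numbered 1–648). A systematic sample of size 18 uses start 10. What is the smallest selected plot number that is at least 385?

k = 648/18 = 36
Steps past start: ⌈(385 − 10)/36⌉ = ⌈375/36⌉ = 11
Selected plot: 10 + 11×36 = 406

406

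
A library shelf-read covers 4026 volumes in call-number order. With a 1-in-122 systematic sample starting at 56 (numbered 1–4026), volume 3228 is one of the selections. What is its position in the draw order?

27

k = 122
position = (3228 − 56)/122 + 1 = 3172/122 + 1 = 26 + 1 = 27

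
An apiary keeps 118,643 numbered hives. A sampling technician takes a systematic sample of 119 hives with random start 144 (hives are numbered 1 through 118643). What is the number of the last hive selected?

117790

k = 118643/119 = 997
119th selection = r + (119−1)·k = 144 + 118×997 = 144 + 117646 = 117790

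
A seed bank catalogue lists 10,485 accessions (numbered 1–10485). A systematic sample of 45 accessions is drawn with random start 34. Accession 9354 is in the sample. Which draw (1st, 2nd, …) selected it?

k = 10485/45 = 233
position = (9354 − 34)/233 + 1 = 9320/233 + 1 = 40 + 1 = 41

41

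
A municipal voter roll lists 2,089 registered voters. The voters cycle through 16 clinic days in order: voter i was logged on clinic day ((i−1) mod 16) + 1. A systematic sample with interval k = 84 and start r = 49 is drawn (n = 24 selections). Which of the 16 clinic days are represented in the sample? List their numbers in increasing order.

Consecutive selections differ by k = 84, so their clinic day numbers differ by 84 mod 16 = 4.
gcd(84, 16) = 4, so the sample visits 16/4 = 4 distinct residues mod 16.
Start 49 is clinic day 1; the clinic days hit are 1, 5, 9, 13.

1, 5, 9, 13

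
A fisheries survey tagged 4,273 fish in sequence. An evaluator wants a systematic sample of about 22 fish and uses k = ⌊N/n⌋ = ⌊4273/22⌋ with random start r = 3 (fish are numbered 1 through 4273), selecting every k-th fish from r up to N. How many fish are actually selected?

23

k = ⌊4273/22⌋ = 194
Achieved size = ⌊(4273 − 3)/194⌋ + 1 = ⌊4270/194⌋ + 1 = 22 + 1 = 23
(last selection: 3 + 22×194 = 4271 ≤ 4273; next would be 4465 > 4273)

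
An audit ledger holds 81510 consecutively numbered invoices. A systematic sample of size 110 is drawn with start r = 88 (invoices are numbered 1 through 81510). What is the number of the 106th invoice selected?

77893

k = 81510/110 = 741
106th selection = r + (106−1)·k = 88 + 105×741 = 88 + 77805 = 77893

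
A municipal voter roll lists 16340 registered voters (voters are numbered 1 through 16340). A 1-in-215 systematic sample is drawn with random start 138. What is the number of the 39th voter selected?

8308

k = 215
39th selection = r + (39−1)·k = 138 + 38×215 = 138 + 8170 = 8308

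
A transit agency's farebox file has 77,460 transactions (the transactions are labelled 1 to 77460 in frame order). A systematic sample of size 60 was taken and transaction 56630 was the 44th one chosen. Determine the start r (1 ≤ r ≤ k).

1117

k = 77460/60 = 1291
r = 56630 − (44−1)×1291 = 56630 − 55513 = 1117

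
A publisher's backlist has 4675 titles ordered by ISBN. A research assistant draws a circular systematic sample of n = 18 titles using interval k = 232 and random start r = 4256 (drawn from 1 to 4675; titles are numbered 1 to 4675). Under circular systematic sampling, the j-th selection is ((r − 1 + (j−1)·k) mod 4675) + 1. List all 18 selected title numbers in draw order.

4256, 4488, 45, 277, 509, 741, 973, 1205, 1437, 1669, 1901, 2133, 2365, 2597, 2829, 3061, 3293, 3525

Selection 1: 4256
Selection 2: 4256 + 232 = 4488
Selection 3: 4488 + 232 = 4720 → 4720 − 4675 = 45
Selection 4: 45 + 232 = 277
Selection 5: 277 + 232 = 509
Selection 6: 509 + 232 = 741
Selection 7: 741 + 232 = 973
Selection 8: 973 + 232 = 1205
Selection 9: 1205 + 232 = 1437
Selection 10: 1437 + 232 = 1669
Selection 11: 1669 + 232 = 1901
Selection 12: 1901 + 232 = 2133
Selection 13: 2133 + 232 = 2365
Selection 14: 2365 + 232 = 2597
Selection 15: 2597 + 232 = 2829
Selection 16: 2829 + 232 = 3061
Selection 17: 3061 + 232 = 3293
Selection 18: 3293 + 232 = 3525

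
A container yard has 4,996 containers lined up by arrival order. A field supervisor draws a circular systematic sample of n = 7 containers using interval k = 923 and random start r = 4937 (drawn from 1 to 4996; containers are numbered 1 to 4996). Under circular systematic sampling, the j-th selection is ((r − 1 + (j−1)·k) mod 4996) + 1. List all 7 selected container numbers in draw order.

Selection 1: 4937
Selection 2: 4937 + 923 = 5860 → 5860 − 4996 = 864
Selection 3: 864 + 923 = 1787
Selection 4: 1787 + 923 = 2710
Selection 5: 2710 + 923 = 3633
Selection 6: 3633 + 923 = 4556
Selection 7: 4556 + 923 = 5479 → 5479 − 4996 = 483

4937, 864, 1787, 2710, 3633, 4556, 483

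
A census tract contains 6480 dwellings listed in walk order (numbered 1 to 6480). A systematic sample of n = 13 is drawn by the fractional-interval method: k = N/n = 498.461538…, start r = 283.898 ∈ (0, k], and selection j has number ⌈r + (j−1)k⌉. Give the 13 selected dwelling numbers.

j=1: r + 0k = 283.898 → ⌈·⌉ = 284
j=2: r + 1k = 782.359538… → ⌈·⌉ = 783
j=3: r + 2k = 1280.821076… → ⌈·⌉ = 1281
j=4: r + 3k = 1779.282615… → ⌈·⌉ = 1780
j=5: r + 4k = 2277.744153… → ⌈·⌉ = 2278
j=6: r + 5k = 2776.205692… → ⌈·⌉ = 2777
j=7: r + 6k = 3274.667230… → ⌈·⌉ = 3275
j=8: r + 7k = 3773.128769… → ⌈·⌉ = 3774
j=9: r + 8k = 4271.590307… → ⌈·⌉ = 4272
j=10: r + 9k = 4770.051846… → ⌈·⌉ = 4771
j=11: r + 10k = 5268.513384… → ⌈·⌉ = 5269
j=12: r + 11k = 5766.974923… → ⌈·⌉ = 5767
j=13: r + 12k = 6265.436461… → ⌈·⌉ = 6266

284, 783, 1281, 1780, 2278, 2777, 3275, 3774, 4272, 4771, 5269, 5767, 6266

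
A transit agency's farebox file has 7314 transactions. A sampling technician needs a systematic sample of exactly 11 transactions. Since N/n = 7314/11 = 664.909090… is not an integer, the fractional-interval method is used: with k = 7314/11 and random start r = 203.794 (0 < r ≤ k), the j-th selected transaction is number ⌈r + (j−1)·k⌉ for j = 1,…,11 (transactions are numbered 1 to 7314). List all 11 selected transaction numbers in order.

204, 869, 1534, 2199, 2864, 3529, 4194, 4859, 5524, 6188, 6853

j=1: r + 0k = 203.794 → ⌈·⌉ = 204
j=2: r + 1k = 868.703090… → ⌈·⌉ = 869
j=3: r + 2k = 1533.612181… → ⌈·⌉ = 1534
j=4: r + 3k = 2198.521272… → ⌈·⌉ = 2199
j=5: r + 4k = 2863.430363… → ⌈·⌉ = 2864
j=6: r + 5k = 3528.339454… → ⌈·⌉ = 3529
j=7: r + 6k = 4193.248545… → ⌈·⌉ = 4194
j=8: r + 7k = 4858.157636… → ⌈·⌉ = 4859
j=9: r + 8k = 5523.066727… → ⌈·⌉ = 5524
j=10: r + 9k = 6187.975818… → ⌈·⌉ = 6188
j=11: r + 10k = 6852.884909… → ⌈·⌉ = 6853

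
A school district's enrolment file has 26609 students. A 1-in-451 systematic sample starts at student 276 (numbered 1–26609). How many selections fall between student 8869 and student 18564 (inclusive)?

21

k = 451
First selection ≥ 8869: 276 + ⌈(8869−276)/451⌉·451 = 276 + 20×451 = 9296
Last selection ≤ 18564: 276 + ⌊(18564−276)/451⌋·451 = 276 + 40×451 = 18316
Count = 40 − 20 + 1 = 21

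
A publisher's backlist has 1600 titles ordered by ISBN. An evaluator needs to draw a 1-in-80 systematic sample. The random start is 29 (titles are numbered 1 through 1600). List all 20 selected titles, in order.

29, 109, 189, 269, 349, 429, 509, 589, 669, 749, 829, 909, 989, 1069, 1149, 1229, 1309, 1389, 1469, 1549

title 1: 29
title 2: 29 + 80 = 109
title 3: 109 + 80 = 189
title 4: 189 + 80 = 269
title 5: 269 + 80 = 349
title 6: 349 + 80 = 429
title 7: 429 + 80 = 509
title 8: 509 + 80 = 589
title 9: 589 + 80 = 669
title 10: 669 + 80 = 749
title 11: 749 + 80 = 829
title 12: 829 + 80 = 909
title 13: 909 + 80 = 989
title 14: 989 + 80 = 1069
title 15: 1069 + 80 = 1149
title 16: 1149 + 80 = 1229
title 17: 1229 + 80 = 1309
title 18: 1309 + 80 = 1389
title 19: 1389 + 80 = 1469
title 20: 1469 + 80 = 1549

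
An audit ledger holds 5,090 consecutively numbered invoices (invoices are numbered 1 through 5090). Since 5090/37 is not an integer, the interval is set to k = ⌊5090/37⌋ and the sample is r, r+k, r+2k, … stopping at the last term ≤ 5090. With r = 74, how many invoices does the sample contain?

37

k = ⌊5090/37⌋ = 137
Achieved size = ⌊(5090 − 74)/137⌋ + 1 = ⌊5016/137⌋ + 1 = 36 + 1 = 37
(last selection: 74 + 36×137 = 5006 ≤ 5090; next would be 5143 > 5090)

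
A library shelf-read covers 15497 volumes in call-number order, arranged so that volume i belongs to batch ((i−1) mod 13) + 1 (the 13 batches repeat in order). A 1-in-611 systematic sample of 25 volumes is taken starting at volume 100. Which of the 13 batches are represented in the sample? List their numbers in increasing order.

9

Consecutive selections differ by k = 611, so their batch numbers differ by 611 mod 13 = 0.
gcd(611, 13) = 13, so the sample visits 13/13 = 1 distinct residues mod 13.
Start 100 is batch 9; the batches hit are 9.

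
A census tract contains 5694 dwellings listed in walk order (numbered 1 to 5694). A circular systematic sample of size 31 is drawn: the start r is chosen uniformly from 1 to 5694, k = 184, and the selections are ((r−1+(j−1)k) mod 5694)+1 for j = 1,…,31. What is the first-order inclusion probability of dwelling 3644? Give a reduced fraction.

For each position j, as r ranges over 1…5694 the j-th selection hits every dwelling exactly once, so dwelling 3644 is selected for exactly 31 of the 5694 starts.
Inclusion probability = 31/5694.

31/5694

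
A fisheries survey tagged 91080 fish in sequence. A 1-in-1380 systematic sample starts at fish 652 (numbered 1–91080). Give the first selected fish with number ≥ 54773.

55852

k = 1380
Steps past start: ⌈(54773 − 652)/1380⌉ = ⌈54121/1380⌉ = 40
Selected fish: 652 + 40×1380 = 55852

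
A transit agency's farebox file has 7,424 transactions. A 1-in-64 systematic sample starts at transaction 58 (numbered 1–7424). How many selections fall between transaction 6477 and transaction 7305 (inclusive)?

13

k = 64
First selection ≥ 6477: 58 + ⌈(6477−58)/64⌉·64 = 58 + 101×64 = 6522
Last selection ≤ 7305: 58 + ⌊(7305−58)/64⌋·64 = 58 + 113×64 = 7290
Count = 113 − 101 + 1 = 13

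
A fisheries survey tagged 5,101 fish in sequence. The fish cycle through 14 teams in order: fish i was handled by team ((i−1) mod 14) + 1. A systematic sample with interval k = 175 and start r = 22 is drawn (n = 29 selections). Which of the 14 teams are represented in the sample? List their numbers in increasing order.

Consecutive selections differ by k = 175, so their team numbers differ by 175 mod 14 = 7.
gcd(175, 14) = 7, so the sample visits 14/7 = 2 distinct residues mod 14.
Start 22 is team 8; the teams hit are 1, 8.

1, 8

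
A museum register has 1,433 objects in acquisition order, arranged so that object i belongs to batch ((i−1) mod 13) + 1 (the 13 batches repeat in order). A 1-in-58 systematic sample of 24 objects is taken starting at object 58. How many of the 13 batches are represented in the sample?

13

Consecutive selections differ by k = 58, so their batch numbers differ by 58 mod 13 = 6.
gcd(58, 13) = 1, so the sample visits 13/1 = 13 distinct residues mod 13.
Start 58 is batch 6; the batches hit are 1, 2, 3, 4, 5, 6, 7, 8, 9, 10, 11, 12, 13.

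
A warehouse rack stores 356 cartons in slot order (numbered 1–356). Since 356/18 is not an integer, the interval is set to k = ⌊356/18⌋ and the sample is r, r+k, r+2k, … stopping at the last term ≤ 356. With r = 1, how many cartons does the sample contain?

k = ⌊356/18⌋ = 19
Achieved size = ⌊(356 − 1)/19⌋ + 1 = ⌊355/19⌋ + 1 = 18 + 1 = 19
(last selection: 1 + 18×19 = 343 ≤ 356; next would be 362 > 356)

19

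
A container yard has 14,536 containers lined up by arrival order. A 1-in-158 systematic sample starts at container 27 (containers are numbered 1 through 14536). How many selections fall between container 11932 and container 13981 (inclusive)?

k = 158
First selection ≥ 11932: 27 + ⌈(11932−27)/158⌉·158 = 27 + 76×158 = 12035
Last selection ≤ 13981: 27 + ⌊(13981−27)/158⌋·158 = 27 + 88×158 = 13931
Count = 88 − 76 + 1 = 13

13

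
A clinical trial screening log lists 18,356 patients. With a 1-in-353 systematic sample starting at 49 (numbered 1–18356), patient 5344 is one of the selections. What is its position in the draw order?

16

k = 353
position = (5344 − 49)/353 + 1 = 5295/353 + 1 = 15 + 1 = 16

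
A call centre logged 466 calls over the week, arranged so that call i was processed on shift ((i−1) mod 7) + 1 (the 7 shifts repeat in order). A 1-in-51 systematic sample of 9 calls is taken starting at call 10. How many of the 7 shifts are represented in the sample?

7

Consecutive selections differ by k = 51, so their shift numbers differ by 51 mod 7 = 2.
gcd(51, 7) = 1, so the sample visits 7/1 = 7 distinct residues mod 7.
Start 10 is shift 3; the shifts hit are 1, 2, 3, 4, 5, 6, 7.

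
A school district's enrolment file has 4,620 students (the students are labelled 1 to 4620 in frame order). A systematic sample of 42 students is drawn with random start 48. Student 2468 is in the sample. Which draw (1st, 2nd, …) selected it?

k = 4620/42 = 110
position = (2468 − 48)/110 + 1 = 2420/110 + 1 = 22 + 1 = 23

23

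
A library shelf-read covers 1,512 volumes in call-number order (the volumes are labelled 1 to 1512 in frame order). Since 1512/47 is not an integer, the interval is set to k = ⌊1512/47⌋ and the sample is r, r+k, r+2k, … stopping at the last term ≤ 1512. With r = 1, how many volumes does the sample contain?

k = ⌊1512/47⌋ = 32
Achieved size = ⌊(1512 − 1)/32⌋ + 1 = ⌊1511/32⌋ + 1 = 47 + 1 = 48
(last selection: 1 + 47×32 = 1505 ≤ 1512; next would be 1537 > 1512)

48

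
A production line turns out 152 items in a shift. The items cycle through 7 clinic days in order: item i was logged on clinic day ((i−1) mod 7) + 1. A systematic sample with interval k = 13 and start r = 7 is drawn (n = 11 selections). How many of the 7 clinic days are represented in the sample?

Consecutive selections differ by k = 13, so their clinic day numbers differ by 13 mod 7 = 6.
gcd(13, 7) = 1, so the sample visits 7/1 = 7 distinct residues mod 7.
Start 7 is clinic day 7; the clinic days hit are 1, 2, 3, 4, 5, 6, 7.

7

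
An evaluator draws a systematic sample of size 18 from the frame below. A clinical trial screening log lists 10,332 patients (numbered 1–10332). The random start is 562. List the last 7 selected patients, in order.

k = N/n = 10332/18 = 574
12th selection = 562 + 11×574 = 6876
13th: 6876 + 574 = 7450
14th: 7450 + 574 = 8024
15th: 8024 + 574 = 8598
16th: 8598 + 574 = 9172
17th: 9172 + 574 = 9746
18th: 9746 + 574 = 10320

6876, 7450, 8024, 8598, 9172, 9746, 10320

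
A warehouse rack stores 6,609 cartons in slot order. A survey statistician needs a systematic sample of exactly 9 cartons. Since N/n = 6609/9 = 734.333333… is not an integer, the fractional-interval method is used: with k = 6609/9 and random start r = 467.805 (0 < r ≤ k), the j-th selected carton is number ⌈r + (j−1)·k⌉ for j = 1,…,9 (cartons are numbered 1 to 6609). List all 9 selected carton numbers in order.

468, 1203, 1937, 2671, 3406, 4140, 4874, 5609, 6343

j=1: r + 0k = 467.805 → ⌈·⌉ = 468
j=2: r + 1k = 1202.138333… → ⌈·⌉ = 1203
j=3: r + 2k = 1936.471666… → ⌈·⌉ = 1937
j=4: r + 3k = 2670.805 → ⌈·⌉ = 2671
j=5: r + 4k = 3405.138333… → ⌈·⌉ = 3406
j=6: r + 5k = 4139.471666… → ⌈·⌉ = 4140
j=7: r + 6k = 4873.805 → ⌈·⌉ = 4874
j=8: r + 7k = 5608.138333… → ⌈·⌉ = 5609
j=9: r + 8k = 6342.471666… → ⌈·⌉ = 6343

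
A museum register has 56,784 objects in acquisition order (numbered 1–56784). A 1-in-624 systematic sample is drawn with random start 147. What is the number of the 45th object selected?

27603

k = 624
45th selection = r + (45−1)·k = 147 + 44×624 = 147 + 27456 = 27603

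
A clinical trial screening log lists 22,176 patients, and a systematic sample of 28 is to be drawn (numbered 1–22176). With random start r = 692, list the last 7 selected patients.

k = N/n = 22176/28 = 792
22nd selection = 692 + 21×792 = 17324
23rd: 17324 + 792 = 18116
24th: 18116 + 792 = 18908
25th: 18908 + 792 = 19700
26th: 19700 + 792 = 20492
27th: 20492 + 792 = 21284
28th: 21284 + 792 = 22076

17324, 18116, 18908, 19700, 20492, 21284, 22076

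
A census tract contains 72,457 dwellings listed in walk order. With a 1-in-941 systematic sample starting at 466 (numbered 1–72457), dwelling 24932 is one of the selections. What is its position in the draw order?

27

k = 941
position = (24932 − 466)/941 + 1 = 24466/941 + 1 = 26 + 1 = 27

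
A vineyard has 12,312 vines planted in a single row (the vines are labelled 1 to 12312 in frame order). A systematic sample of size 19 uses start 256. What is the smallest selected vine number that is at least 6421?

6736

k = 12312/19 = 648
Steps past start: ⌈(6421 − 256)/648⌉ = ⌈6165/648⌉ = 10
Selected vine: 256 + 10×648 = 6736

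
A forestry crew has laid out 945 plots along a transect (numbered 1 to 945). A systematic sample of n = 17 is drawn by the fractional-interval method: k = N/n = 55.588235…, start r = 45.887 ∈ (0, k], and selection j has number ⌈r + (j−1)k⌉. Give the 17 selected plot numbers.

j=1: r + 0k = 45.887 → ⌈·⌉ = 46
j=2: r + 1k = 101.475235… → ⌈·⌉ = 102
j=3: r + 2k = 157.063470… → ⌈·⌉ = 158
j=4: r + 3k = 212.651705… → ⌈·⌉ = 213
j=5: r + 4k = 268.239941… → ⌈·⌉ = 269
j=6: r + 5k = 323.828176… → ⌈·⌉ = 324
j=7: r + 6k = 379.416411… → ⌈·⌉ = 380
j=8: r + 7k = 435.004647… → ⌈·⌉ = 436
j=9: r + 8k = 490.592882… → ⌈·⌉ = 491
j=10: r + 9k = 546.181117… → ⌈·⌉ = 547
j=11: r + 10k = 601.769352… → ⌈·⌉ = 602
j=12: r + 11k = 657.357588… → ⌈·⌉ = 658
j=13: r + 12k = 712.945823… → ⌈·⌉ = 713
j=14: r + 13k = 768.534058… → ⌈·⌉ = 769
j=15: r + 14k = 824.122294… → ⌈·⌉ = 825
j=16: r + 15k = 879.710529… → ⌈·⌉ = 880
j=17: r + 16k = 935.298764… → ⌈·⌉ = 936

46, 102, 158, 213, 269, 324, 380, 436, 491, 547, 602, 658, 713, 769, 825, 880, 936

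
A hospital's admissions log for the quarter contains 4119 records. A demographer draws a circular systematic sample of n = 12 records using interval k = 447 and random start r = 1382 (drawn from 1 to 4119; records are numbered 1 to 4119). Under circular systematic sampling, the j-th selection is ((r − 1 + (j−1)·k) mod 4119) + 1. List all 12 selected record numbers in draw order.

1382, 1829, 2276, 2723, 3170, 3617, 4064, 392, 839, 1286, 1733, 2180

Selection 1: 1382
Selection 2: 1382 + 447 = 1829
Selection 3: 1829 + 447 = 2276
Selection 4: 2276 + 447 = 2723
Selection 5: 2723 + 447 = 3170
Selection 6: 3170 + 447 = 3617
Selection 7: 3617 + 447 = 4064
Selection 8: 4064 + 447 = 4511 → 4511 − 4119 = 392
Selection 9: 392 + 447 = 839
Selection 10: 839 + 447 = 1286
Selection 11: 1286 + 447 = 1733
Selection 12: 1733 + 447 = 2180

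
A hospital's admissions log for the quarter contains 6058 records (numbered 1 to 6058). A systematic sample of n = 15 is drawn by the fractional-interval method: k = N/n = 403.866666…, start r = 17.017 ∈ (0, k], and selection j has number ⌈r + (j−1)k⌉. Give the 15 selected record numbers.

j=1: r + 0k = 17.017 → ⌈·⌉ = 18
j=2: r + 1k = 420.883666… → ⌈·⌉ = 421
j=3: r + 2k = 824.750333… → ⌈·⌉ = 825
j=4: r + 3k = 1228.617 → ⌈·⌉ = 1229
j=5: r + 4k = 1632.483666… → ⌈·⌉ = 1633
j=6: r + 5k = 2036.350333… → ⌈·⌉ = 2037
j=7: r + 6k = 2440.217 → ⌈·⌉ = 2441
j=8: r + 7k = 2844.083666… → ⌈·⌉ = 2845
j=9: r + 8k = 3247.950333… → ⌈·⌉ = 3248
j=10: r + 9k = 3651.817 → ⌈·⌉ = 3652
j=11: r + 10k = 4055.683666… → ⌈·⌉ = 4056
j=12: r + 11k = 4459.550333… → ⌈·⌉ = 4460
j=13: r + 12k = 4863.417 → ⌈·⌉ = 4864
j=14: r + 13k = 5267.283666… → ⌈·⌉ = 5268
j=15: r + 14k = 5671.150333… → ⌈·⌉ = 5672

18, 421, 825, 1229, 1633, 2037, 2441, 2845, 3248, 3652, 4056, 4460, 4864, 5268, 5672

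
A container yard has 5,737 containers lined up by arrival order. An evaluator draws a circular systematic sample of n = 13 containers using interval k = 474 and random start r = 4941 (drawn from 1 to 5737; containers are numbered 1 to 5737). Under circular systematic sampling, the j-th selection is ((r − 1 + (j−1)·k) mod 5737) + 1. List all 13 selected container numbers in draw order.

4941, 5415, 152, 626, 1100, 1574, 2048, 2522, 2996, 3470, 3944, 4418, 4892

Selection 1: 4941
Selection 2: 4941 + 474 = 5415
Selection 3: 5415 + 474 = 5889 → 5889 − 5737 = 152
Selection 4: 152 + 474 = 626
Selection 5: 626 + 474 = 1100
Selection 6: 1100 + 474 = 1574
Selection 7: 1574 + 474 = 2048
Selection 8: 2048 + 474 = 2522
Selection 9: 2522 + 474 = 2996
Selection 10: 2996 + 474 = 3470
Selection 11: 3470 + 474 = 3944
Selection 12: 3944 + 474 = 4418
Selection 13: 4418 + 474 = 4892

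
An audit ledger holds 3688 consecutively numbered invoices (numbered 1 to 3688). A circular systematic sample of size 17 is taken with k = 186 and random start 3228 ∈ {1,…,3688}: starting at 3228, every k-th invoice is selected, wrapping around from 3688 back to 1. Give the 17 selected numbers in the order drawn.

3228, 3414, 3600, 98, 284, 470, 656, 842, 1028, 1214, 1400, 1586, 1772, 1958, 2144, 2330, 2516

Selection 1: 3228
Selection 2: 3228 + 186 = 3414
Selection 3: 3414 + 186 = 3600
Selection 4: 3600 + 186 = 3786 → 3786 − 3688 = 98
Selection 5: 98 + 186 = 284
Selection 6: 284 + 186 = 470
Selection 7: 470 + 186 = 656
Selection 8: 656 + 186 = 842
Selection 9: 842 + 186 = 1028
Selection 10: 1028 + 186 = 1214
Selection 11: 1214 + 186 = 1400
Selection 12: 1400 + 186 = 1586
Selection 13: 1586 + 186 = 1772
Selection 14: 1772 + 186 = 1958
Selection 15: 1958 + 186 = 2144
Selection 16: 2144 + 186 = 2330
Selection 17: 2330 + 186 = 2516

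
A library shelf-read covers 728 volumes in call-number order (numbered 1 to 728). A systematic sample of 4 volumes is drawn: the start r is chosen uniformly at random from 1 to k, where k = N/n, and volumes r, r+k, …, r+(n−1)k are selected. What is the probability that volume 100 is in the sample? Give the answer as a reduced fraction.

k = 728/4 = 182.
Volume 100 is selected iff r ≡ 100 (mod 182); exactly one such r in {1,…,182}.
Inclusion probability = 1/182.

1/182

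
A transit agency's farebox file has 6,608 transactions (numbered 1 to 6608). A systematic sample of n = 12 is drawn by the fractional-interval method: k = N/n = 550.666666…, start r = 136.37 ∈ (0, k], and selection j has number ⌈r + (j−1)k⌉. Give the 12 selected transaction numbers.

j=1: r + 0k = 136.37 → ⌈·⌉ = 137
j=2: r + 1k = 687.036666… → ⌈·⌉ = 688
j=3: r + 2k = 1237.703333… → ⌈·⌉ = 1238
j=4: r + 3k = 1788.37 → ⌈·⌉ = 1789
j=5: r + 4k = 2339.036666… → ⌈·⌉ = 2340
j=6: r + 5k = 2889.703333… → ⌈·⌉ = 2890
j=7: r + 6k = 3440.37 → ⌈·⌉ = 3441
j=8: r + 7k = 3991.036666… → ⌈·⌉ = 3992
j=9: r + 8k = 4541.703333… → ⌈·⌉ = 4542
j=10: r + 9k = 5092.37 → ⌈·⌉ = 5093
j=11: r + 10k = 5643.036666… → ⌈·⌉ = 5644
j=12: r + 11k = 6193.703333… → ⌈·⌉ = 6194

137, 688, 1238, 1789, 2340, 2890, 3441, 3992, 4542, 5093, 5644, 6194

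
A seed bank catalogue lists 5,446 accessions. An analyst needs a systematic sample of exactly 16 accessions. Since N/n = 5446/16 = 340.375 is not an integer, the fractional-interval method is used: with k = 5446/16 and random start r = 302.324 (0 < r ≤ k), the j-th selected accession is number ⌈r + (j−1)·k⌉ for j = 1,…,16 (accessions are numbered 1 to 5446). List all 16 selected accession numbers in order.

303, 643, 984, 1324, 1664, 2005, 2345, 2685, 3026, 3366, 3707, 4047, 4387, 4728, 5068, 5408

j=1: r + 0k = 302.324 → ⌈·⌉ = 303
j=2: r + 1k = 642.699 → ⌈·⌉ = 643
j=3: r + 2k = 983.074 → ⌈·⌉ = 984
j=4: r + 3k = 1323.449 → ⌈·⌉ = 1324
j=5: r + 4k = 1663.824 → ⌈·⌉ = 1664
j=6: r + 5k = 2004.199 → ⌈·⌉ = 2005
j=7: r + 6k = 2344.574 → ⌈·⌉ = 2345
j=8: r + 7k = 2684.949 → ⌈·⌉ = 2685
j=9: r + 8k = 3025.324 → ⌈·⌉ = 3026
j=10: r + 9k = 3365.699 → ⌈·⌉ = 3366
j=11: r + 10k = 3706.074 → ⌈·⌉ = 3707
j=12: r + 11k = 4046.449 → ⌈·⌉ = 4047
j=13: r + 12k = 4386.824 → ⌈·⌉ = 4387
j=14: r + 13k = 4727.199 → ⌈·⌉ = 4728
j=15: r + 14k = 5067.574 → ⌈·⌉ = 5068
j=16: r + 15k = 5407.949 → ⌈·⌉ = 5408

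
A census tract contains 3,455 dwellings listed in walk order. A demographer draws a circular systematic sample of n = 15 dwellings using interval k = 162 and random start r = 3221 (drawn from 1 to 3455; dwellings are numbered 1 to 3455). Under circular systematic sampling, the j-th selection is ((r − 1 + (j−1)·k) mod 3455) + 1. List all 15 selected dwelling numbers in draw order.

Selection 1: 3221
Selection 2: 3221 + 162 = 3383
Selection 3: 3383 + 162 = 3545 → 3545 − 3455 = 90
Selection 4: 90 + 162 = 252
Selection 5: 252 + 162 = 414
Selection 6: 414 + 162 = 576
Selection 7: 576 + 162 = 738
Selection 8: 738 + 162 = 900
Selection 9: 900 + 162 = 1062
Selection 10: 1062 + 162 = 1224
Selection 11: 1224 + 162 = 1386
Selection 12: 1386 + 162 = 1548
Selection 13: 1548 + 162 = 1710
Selection 14: 1710 + 162 = 1872
Selection 15: 1872 + 162 = 2034

3221, 3383, 90, 252, 414, 576, 738, 900, 1062, 1224, 1386, 1548, 1710, 1872, 2034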